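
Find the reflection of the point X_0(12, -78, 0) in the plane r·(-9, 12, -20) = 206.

n = (-9, 12, -20), |n|² = 625, n·X_0 − 206 = -1250, so t = -1250/625 = -2.
Foot F = X_0 − (-2)·n = (-6, -54, -40); the reflection is 2F − X_0 = (-24, -30, -80).

(-24, -30, -80)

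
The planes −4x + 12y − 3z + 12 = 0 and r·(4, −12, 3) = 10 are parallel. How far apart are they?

2/13

Divide the second equation by -1 to match normals: −4x + 12y − 3z = -10.
Both planes have normal n = (−4, 12, −3), |n| = 13. Any point on the first plane is at distance |(-10) − (-12)|/|n| = 2/13 from the second.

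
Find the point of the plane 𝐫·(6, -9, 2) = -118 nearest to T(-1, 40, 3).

n = (6, -9, 2), |n|² = 121, and n·T − (-118) = -242.
t = -242/121 = -2, so the foot is T − t·n = (-1, 40, 3) − (-2)·(6, -9, 2) = (11, 22, 7).

(11, 22, 7)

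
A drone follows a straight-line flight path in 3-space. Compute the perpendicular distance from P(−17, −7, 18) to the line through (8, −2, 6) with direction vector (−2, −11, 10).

Direction vector d = (−2, −11, 10).
AP = (−25, −5, 12), and AP × d = (82, 226, 265).
|AP × d|² = 128025 and |d|² = 225, so the distance is √(128025/225) = √569.

√569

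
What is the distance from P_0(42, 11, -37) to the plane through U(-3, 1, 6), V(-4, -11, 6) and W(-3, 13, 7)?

UV = (-1, -12, 0) and UW = (0, 12, 1), so a normal is n = UV × UW = (-12, 1, -12).
n = (-12, 1, -12); n·P − (-35) = -14; |n| = 17; distance = 14/17.

14/17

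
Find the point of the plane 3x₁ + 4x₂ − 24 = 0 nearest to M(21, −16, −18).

n = (3, 4, 0), |n|² = 25, and n·M − 24 = -25.
t = -25/25 = -1, so the foot is M − t·n = (21, −16, −18) − (-1)·(3, 4, 0) = (24, −12, −18).

(24, -12, -18)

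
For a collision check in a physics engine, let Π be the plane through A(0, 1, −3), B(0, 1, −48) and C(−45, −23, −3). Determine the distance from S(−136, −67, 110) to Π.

AB = (0, 0, −45) and AC = (−45, −24, 0), so a normal is n = AB × AC = (−1080, 2025, 0).
n = (−1080, 2025, 0); n·P − 2025 = 9180; |n| = 2295; distance = 9180/2295 = 4.

4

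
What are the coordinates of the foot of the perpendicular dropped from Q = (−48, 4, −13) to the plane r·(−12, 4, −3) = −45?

(0, -12, -1)

The perpendicular from Q has direction n = (−12, 4, −3): r = (−48, 4, −13) + t(−12, 4, −3).
Substitute into the plane: n·(Q + tn) = -45 gives 631 + 169t = -45, so t = -4.
Foot = (−48, 4, −13) + (-4)·(−12, 4, −3) = (0, −12, −1).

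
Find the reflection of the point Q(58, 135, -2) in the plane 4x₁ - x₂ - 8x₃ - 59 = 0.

n = (4, -1, -8), |n|² = 81, n·Q − 59 = 54, so t = 54/81 = 2/3.
Foot F = Q − (2/3)·n = (166/3, 407/3, 10/3); the reflection is 2F − Q = (158/3, 409/3, 26/3).

(158/3, 409/3, 26/3)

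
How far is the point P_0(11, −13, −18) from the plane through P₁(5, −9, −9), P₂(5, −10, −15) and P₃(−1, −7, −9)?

P₁P₂ = (0, −1, −6) and P₁P₃ = (−6, 2, 0), so a normal is n = P₁P₂ × P₁P₃ = (12, 36, −6).
d = |12·11 + 36·(-13) + (-6)·(-18) − (-210)| / √(144 + 1296 + 36) = |-18| / (6√41) = 3/√41.

3√41/41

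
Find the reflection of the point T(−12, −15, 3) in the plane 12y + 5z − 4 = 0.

(-12, 9, 13)

n = (0, 12, 5), |n|² = 169, n·T − 4 = -169, so t = -169/169 = -1.
Foot F = T − (-1)·n = (−12, −3, 8); the reflection is 2F − T = (−12, 9, 13).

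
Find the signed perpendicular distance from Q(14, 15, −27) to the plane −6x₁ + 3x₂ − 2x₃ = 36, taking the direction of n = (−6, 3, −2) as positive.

n·Q − 36 = -21.
|n| = 7, so the signed distance is -21/7 = -3.

-3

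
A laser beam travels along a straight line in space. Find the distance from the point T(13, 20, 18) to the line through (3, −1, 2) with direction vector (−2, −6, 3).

Direction vector d = (−2, −6, 3).
AP = (10, 21, 16), and AP × d = (159, −62, −18).
|AP × d|² = 29449 and |d|² = 49, so the distance is √(29449/49) = √601.

√601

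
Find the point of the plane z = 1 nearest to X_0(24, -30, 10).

(24, -30, 1)

n = (0, 0, 1), |n|² = 1, and n·X_0 − 1 = 9.
t = 9/1 = 9, so the foot is X_0 − t·n = (24, -30, 10) − 9·(0, 0, 1) = (24, -30, 1).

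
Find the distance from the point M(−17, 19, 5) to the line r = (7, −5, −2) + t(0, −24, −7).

24

Direction vector d = (0, −24, −7).
AP = (−24, 24, 7), and AP × d = (0, −168, 576).
|AP × d|² = 360000 and |d|² = 625, so the distance is √(360000/625) = √576 = 24.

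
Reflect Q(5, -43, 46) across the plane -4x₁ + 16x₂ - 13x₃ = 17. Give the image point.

(-19, 53, -32)

n = (-4, 16, -13), |n|² = 441, n·Q − 17 = -1323, so t = -1323/441 = -3.
Foot F = Q − (-3)·n = (-7, 5, 7); the reflection is 2F − Q = (-19, 53, -32).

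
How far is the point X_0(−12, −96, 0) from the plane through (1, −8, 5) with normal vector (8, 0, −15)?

The plane has equation n·(r − (1, −8, 5)) = 0, i.e. n·r = -67.
d = |8·(-12) + (-15)·0 − (-67)| / √(64 + 0 + 225) = |-29| / 17 = 29/17.

29/17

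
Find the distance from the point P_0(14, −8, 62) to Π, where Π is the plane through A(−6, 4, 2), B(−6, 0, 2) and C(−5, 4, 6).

20/√17

AB = (0, −4, 0) and AC = (1, 0, 4), so a normal is n = AB × AC = (−16, 0, 4).
d = |(-16)·14 + 4·62 − 104| / √(256 + 0 + 16) = |-80| / (4√17) = 20√17/17.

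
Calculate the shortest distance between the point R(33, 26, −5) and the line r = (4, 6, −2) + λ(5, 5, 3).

3√34

Direction vector d = (5, 5, 3).
AP = (29, 20, −3); AP·d = 236, |AP|² = 1250, |d|² = 59.
distance² = |AP|² − (AP·d)²/|d|² = 1250 − 55696/59 = 306, so the distance is 3√34.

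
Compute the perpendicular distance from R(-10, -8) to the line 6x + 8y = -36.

44/5

The normal to the line is n = (6, 8) with |n| = 10.
|n·R − (-36)| = |-124 − (-36)| = 88, so the distance is 88/10 = 44/5.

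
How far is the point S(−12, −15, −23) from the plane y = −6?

n = (0, 1, 0); n·P − (-6) = -9; |n| = 1; distance = 9/1 = 9.

9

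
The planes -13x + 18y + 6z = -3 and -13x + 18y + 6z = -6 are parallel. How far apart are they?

3/23

Both planes have normal n = (-13, 18, 6), |n| = 23. Any point on the first plane is at distance |(-6) − (-3)|/|n| = 3/23 from the second.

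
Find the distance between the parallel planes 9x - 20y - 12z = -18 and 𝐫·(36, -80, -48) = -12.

Divide the second equation by 4 to match normals: 9x - 20y - 12z = -3.
Both planes have normal n = (9, -20, -12), |n| = 25. Any point on the first plane is at distance |(-3) − (-18)|/|n| = 15/25 = 3/5 from the second.

3/5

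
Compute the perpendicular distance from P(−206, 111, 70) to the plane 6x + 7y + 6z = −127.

d = |6·(-206) + 7·111 + 6·70 − (-127)| / √(36 + 49 + 36) = |88| / 11 = 8.

8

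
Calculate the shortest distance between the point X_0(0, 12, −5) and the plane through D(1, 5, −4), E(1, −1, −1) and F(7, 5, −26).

DE = (0, −6, 3) and DF = (6, 0, −22), so a normal is n = DE × DF = (132, 18, 36).
d = |132·0 + 18·12 + 36·(-5) − 78| / √(17424 + 324 + 1296) = |-42| / 138 = 7/23.

7/23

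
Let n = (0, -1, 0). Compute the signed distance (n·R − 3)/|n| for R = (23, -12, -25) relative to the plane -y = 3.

n·R − 3 = 9.
|n| = 1, so the signed distance is 9/1 = 9.

9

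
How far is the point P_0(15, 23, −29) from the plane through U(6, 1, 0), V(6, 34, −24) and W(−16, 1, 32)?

UV = (0, 33, −24) and UW = (−22, 0, 32), so a normal is n = UV × UW = (1056, 528, 726).
Then n·(15, 23, −29) − 6864 = 66.
|n| = √(1115136 + 278784 + 527076) = 1386, so the distance is |66|/1386 = 1/21.

1/21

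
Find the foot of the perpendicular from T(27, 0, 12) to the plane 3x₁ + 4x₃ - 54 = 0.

(18, 0, 0)

The perpendicular from T has direction n = (3, 0, 4): r = (27, 0, 12) + μ(3, 0, 4).
Substitute into the plane: n·(T + μn) = 54 gives 129 + 25μ = 54, so μ = -3.
Foot = (27, 0, 12) + (-3)·(3, 0, 4) = (18, 0, 0).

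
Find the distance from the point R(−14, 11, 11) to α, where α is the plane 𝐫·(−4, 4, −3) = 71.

d = |(-4)·(-14) + 4·11 + (-3)·11 − 71| / √(16 + 16 + 9) = |-4| / √41 = 4/√41.

4/√41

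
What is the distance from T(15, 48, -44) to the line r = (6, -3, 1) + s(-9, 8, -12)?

Direction vector d = (-9, 8, -12).
AP = (9, 51, -45); AP·d = 867, |AP|² = 4707, |d|² = 289.
distance² = |AP|² − (AP·d)²/|d|² = 4707 − 751689/289 = 2106, so the distance is 9√26.

9√26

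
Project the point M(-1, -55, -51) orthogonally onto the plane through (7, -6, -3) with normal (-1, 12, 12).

(-5, -7, -3)

The perpendicular from M has direction n = (-1, 12, 12): r = (-1, -55, -51) + λ(-1, 12, 12).
Substitute into the plane: n·(M + λn) = -115 gives -1271 + 289λ = -115, so λ = 4.
Foot = (-1, -55, -51) + 4·(-1, 12, 12) = (-5, -7, -3).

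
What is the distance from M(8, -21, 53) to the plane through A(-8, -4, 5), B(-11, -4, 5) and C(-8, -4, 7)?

17

AB = (-3, 0, 0) and AC = (0, 0, 2), so a normal is n = AB × AC = (0, 6, 0).
d = |6·(-21) − (-24)| / √(0 + 36 + 0) = |-102| / 6 = 17.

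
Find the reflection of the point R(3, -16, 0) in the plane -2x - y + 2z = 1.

With n = (-2, -1, 2), the signed offset is (n·R − 1)/|n|² = 9/9 = 1.
R' = R − 2t·n = (3, -16, 0) − 2·(-2, -1, 2) = (7, -14, -4).

(7, -14, -4)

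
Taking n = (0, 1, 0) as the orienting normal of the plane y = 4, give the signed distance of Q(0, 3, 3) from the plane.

n·Q − 4 = -1.
|n| = 1, so the signed distance is -1/1 = -1.

-1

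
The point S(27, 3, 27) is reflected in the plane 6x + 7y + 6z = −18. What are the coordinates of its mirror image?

n = (6, 7, 6), |n|² = 121, n·S − (-18) = 363, so t = 363/121 = 3.
Foot F = S − 3·n = (9, −18, 9); the reflection is 2F − S = (−9, −39, −9).

(-9, -39, -9)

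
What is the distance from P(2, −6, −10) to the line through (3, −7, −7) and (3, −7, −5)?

√2

A direction vector is d = (0, 0, 2).
AP = (−1, 1, −3), and AP × d = (2, 2, 0).
|AP × d|² = 8 and |d|² = 4, so the distance is √(8/4) = √2.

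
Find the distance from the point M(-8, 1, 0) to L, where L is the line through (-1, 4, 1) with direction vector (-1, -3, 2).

3√5

Direction vector d = (-1, -3, 2).
AP = (-7, -3, -1), and AP × d = (-9, 15, 18).
|AP × d|² = 630 and |d|² = 14, so the distance is √(630/14) = √45 = 3√5.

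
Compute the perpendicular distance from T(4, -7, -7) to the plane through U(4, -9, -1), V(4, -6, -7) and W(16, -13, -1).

6/7

UV = (0, 3, -6) and UW = (12, -4, 0), so a normal is n = UV × UW = (-24, -72, -36).
Then n·(4, -7, -7) - 588 = 72.
|n| = √(576 + 5184 + 1296) = 84, so the distance is |72|/84 = 6/7.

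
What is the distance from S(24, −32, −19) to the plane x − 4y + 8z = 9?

Normal vector n = (1, −4, 8), and n·(24, −32, −19) − 9 = −9.
|n| = √(1 + 16 + 64) = 9, so the distance is |-9|/9 = 1.

1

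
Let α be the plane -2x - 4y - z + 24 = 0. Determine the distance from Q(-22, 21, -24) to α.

d = |(-2)·(-22) + (-4)·21 + (-1)·(-24) − (-24)| / √(4 + 16 + 1) = |8| / √21 = 8/√21.

8√21/21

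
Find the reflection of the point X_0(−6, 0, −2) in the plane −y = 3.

With n = (0, −1, 0), the signed offset is (n·X_0 − 3)/|n|² = -3/1 = -3.
X_0' = X_0 − 2t·n = (−6, 0, −2) − (-6)·(0, −1, 0) = (−6, −6, −2).

(-6, -6, -2)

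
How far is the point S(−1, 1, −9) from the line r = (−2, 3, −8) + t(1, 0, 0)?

Direction vector d = (1, 0, 0).
AP = (1, −2, −1), and AP × d = (0, −1, 2).
|AP × d|² = 5 and |d|² = 1, so the distance is √5.

√5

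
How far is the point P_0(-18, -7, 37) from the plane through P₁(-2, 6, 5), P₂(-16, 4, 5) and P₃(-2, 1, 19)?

2/3

P₁P₂ = (-14, -2, 0) and P₁P₃ = (0, -5, 14), so a normal is n = P₁P₂ × P₁P₃ = (-28, 196, 70).
n = (-28, 196, 70); n·P − 1582 = 140; |n| = 210; distance = 140/210 = 2/3.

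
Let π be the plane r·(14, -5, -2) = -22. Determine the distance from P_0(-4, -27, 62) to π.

23/15

n = (14, -5, -2); n·P − (-22) = -23; |n| = 15; distance = 23/15.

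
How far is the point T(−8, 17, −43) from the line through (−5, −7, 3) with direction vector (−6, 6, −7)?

Direction vector d = (−6, 6, −7).
AP = (−3, 24, −46); AP·d = 484, |AP|² = 2701, |d|² = 121.
distance² = |AP|² − (AP·d)²/|d|² = 2701 − 234256/121 = 765, so the distance is 3√85.

3√85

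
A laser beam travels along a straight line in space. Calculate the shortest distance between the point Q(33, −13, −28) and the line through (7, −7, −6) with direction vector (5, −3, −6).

2√19

Direction vector d = (5, −3, −6).
AP = (26, −6, −22); AP·d = 280, |AP|² = 1196, |d|² = 70.
distance² = |AP|² − (AP·d)²/|d|² = 1196 − 78400/70 = 76, so the distance is 2√19.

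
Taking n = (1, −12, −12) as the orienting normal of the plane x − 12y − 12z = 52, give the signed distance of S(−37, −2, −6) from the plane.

n·S − 52 = 7.
|n| = 17, so the signed distance is 7/17.

7/17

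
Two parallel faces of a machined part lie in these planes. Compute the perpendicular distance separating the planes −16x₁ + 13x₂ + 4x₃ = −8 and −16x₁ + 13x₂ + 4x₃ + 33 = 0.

25/21

With common normal n = (−16, 13, 4) (|n| = 21), the distance is |(-8) − (-33)|/|n| = 25/21.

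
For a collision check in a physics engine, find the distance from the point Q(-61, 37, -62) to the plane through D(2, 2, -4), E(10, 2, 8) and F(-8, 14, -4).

DE = (8, 0, 12) and DF = (-10, 12, 0), so a normal is n = DE × DF = (-144, -120, 96).
Then n·(-61, 37, -62) - (-912) = -696.
|n| = √(20736 + 14400 + 9216) = 24√77, so the distance is |-696|/(24√77) = 29/√77.

29/√77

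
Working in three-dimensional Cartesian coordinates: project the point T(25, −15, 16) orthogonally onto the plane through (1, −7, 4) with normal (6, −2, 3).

n = (6, −2, 3), |n|² = 49, and n·T − 32 = 196.
t = 196/49 = 4, so the foot is T − t·n = (25, −15, 16) − 4·(6, −2, 3) = (1, −7, 4).

(1, -7, 4)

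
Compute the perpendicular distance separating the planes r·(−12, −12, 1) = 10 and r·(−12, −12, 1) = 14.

Both planes have normal n = (−12, −12, 1), |n| = 17. Any point on the first plane is at distance |14 − 10|/|n| = 4/17 from the second.

4/17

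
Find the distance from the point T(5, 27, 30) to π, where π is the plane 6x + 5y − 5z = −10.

d = |6·5 + 5·27 + (-5)·30 − (-10)| / √(36 + 25 + 25) = |25| / √86 = 25/√86.

25/√86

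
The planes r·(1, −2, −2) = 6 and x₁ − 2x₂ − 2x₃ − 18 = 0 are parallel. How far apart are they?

4

With common normal n = (1, −2, −2) (|n| = 3), the distance is |6 − 18|/|n| = 12/3 = 4.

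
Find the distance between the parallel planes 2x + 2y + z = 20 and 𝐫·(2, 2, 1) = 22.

2/3

With common normal n = (2, 2, 1) (|n| = 3), the distance is |20 − 22|/|n| = 2/3.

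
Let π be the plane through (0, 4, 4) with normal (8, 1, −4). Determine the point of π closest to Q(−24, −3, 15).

(0, 0, 3)

n = (8, 1, −4), |n|² = 81, and n·Q − (-12) = -243.
t = -243/81 = -3, so the foot is Q − t·n = (−24, −3, 15) − (-3)·(8, 1, −4) = (0, 0, 3).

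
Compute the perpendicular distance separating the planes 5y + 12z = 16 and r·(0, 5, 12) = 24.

8/13

With common normal n = (0, 5, 12) (|n| = 13), the distance is |16 − 24|/|n| = 8/13.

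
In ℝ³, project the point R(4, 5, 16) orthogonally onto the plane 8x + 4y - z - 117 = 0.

The perpendicular from R has direction n = (8, 4, -1): r = (4, 5, 16) + t(8, 4, -1).
Substitute into the plane: n·(R + tn) = 117 gives 36 + 81t = 117, so t = 1.
Foot = (4, 5, 16) + 1·(8, 4, -1) = (12, 9, 15).

(12, 9, 15)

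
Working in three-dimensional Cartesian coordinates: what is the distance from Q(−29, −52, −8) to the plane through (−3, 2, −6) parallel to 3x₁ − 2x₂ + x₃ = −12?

Parallel planes share the normal n = (3, −2, 1); since (−3, 2, −6) lies on the plane, its equation is 3x₁ − 2x₂ + x₃ = -19.
Then n·(−29, −52, −8) − (−19) = 28.
|n| = √(9 + 4 + 1) = √14, so the distance is |28|/√14 = 2√14.

2√14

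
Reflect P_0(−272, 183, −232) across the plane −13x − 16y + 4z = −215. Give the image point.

n = (−13, −16, 4), |n|² = 441, n·P_0 − (-215) = -105, so t = -105/441 = -5/21.
Foot F = P_0 − (-5/21)·n = (−5777/21, 3763/21, −4852/21); the reflection is 2F − P_0 = (−5842/21, 3683/21, −4832/21).

(-5842/21, 3683/21, -4832/21)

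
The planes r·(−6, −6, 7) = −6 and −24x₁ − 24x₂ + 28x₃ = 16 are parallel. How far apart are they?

Divide the second equation by 4 to match normals: −6x₁ − 6x₂ + 7x₃ = 4.
Both planes have normal n = (−6, −6, 7), |n| = 11. Any point on the first plane is at distance |4 − (-6)|/|n| = 10/11 from the second.

10/11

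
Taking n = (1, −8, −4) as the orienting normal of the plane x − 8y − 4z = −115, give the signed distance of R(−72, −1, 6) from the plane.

3

n·R − (-115) = 27.
|n| = 9, so the signed distance is 27/9 = 3.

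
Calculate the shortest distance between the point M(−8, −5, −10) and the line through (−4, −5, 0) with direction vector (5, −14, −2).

2√29

Direction vector d = (5, −14, −2).
AP = (−4, 0, −10); AP·d = 0, |AP|² = 116, |d|² = 225.
distance² = |AP|² − (AP·d)²/|d|² = 116 − 0/225 = 116, so the distance is 2√29.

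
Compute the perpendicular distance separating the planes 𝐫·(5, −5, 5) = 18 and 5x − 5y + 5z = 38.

4√3/3

Both planes have normal n = (5, −5, 5), |n| = 5√3. Any point on the first plane is at distance |38 − 18|/|n| = 20/(5√3) = 4/√3 from the second.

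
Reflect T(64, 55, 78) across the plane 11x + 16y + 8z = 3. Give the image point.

(-46, -105, -2)

With n = (11, 16, 8), the signed offset is (n·T − 3)/|n|² = 2205/441 = 5.
T' = T − 2t·n = (64, 55, 78) − 10·(11, 16, 8) = (−46, −105, −2).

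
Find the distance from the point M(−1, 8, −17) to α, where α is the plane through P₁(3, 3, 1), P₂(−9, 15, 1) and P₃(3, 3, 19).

√2/2

P₁P₂ = (−12, 12, 0) and P₁P₃ = (0, 0, 18), so a normal is n = P₁P₂ × P₁P₃ = (216, 216, 0).
n = (216, 216, 0); n·P − 1296 = 216; |n| = 216√2; distance = 216/(216√2) = 1/√2.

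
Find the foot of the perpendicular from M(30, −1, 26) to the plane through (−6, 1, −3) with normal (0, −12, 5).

(30, 11, 21)

The perpendicular from M has direction n = (0, −12, 5): r = (30, −1, 26) + t(0, −12, 5).
Substitute into the plane: n·(M + tn) = -27 gives 142 + 169t = -27, so t = -1.
Foot = (30, −1, 26) + (-1)·(0, −12, 5) = (30, 11, 21).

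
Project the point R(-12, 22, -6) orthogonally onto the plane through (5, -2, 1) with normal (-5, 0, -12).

(-7, 22, 6)

n = (-5, 0, -12), |n|² = 169, and n·R − (-37) = 169.
t = 169/169 = 1, so the foot is R − t·n = (-12, 22, -6) − 1·(-5, 0, -12) = (-7, 22, 6).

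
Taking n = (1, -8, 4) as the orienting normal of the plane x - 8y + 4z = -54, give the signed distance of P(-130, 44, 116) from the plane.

4

n·P − (-54) = 36.
|n| = 9, so the signed distance is 36/9 = 4.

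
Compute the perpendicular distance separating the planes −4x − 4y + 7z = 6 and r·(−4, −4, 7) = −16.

22/9

With common normal n = (−4, −4, 7) (|n| = 9), the distance is |6 − (-16)|/|n| = 22/9.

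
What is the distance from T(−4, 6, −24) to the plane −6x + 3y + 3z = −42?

n = (−6, 3, 3); n·P − (-42) = 12; |n| = 3√6; distance = 12/(3√6) = 2√6/3.

2√6/3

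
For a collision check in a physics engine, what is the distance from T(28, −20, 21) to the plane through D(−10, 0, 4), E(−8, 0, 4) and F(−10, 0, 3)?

DE = (2, 0, 0) and DF = (0, 0, −1), so a normal is n = DE × DF = (0, 2, 0).
Then n·(28, −20, 21) − 0 = −40.
|n| = √(0 + 4 + 0) = 2, so the distance is |-40|/2 = 20.

20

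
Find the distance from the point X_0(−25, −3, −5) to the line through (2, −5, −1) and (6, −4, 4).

√371

A direction vector is d = (4, 1, 5).
AP = (−27, 2, −4); AP·d = -126, |AP|² = 749, |d|² = 42.
distance² = |AP|² − (AP·d)²/|d|² = 749 − 15876/42 = 371, so the distance is √371.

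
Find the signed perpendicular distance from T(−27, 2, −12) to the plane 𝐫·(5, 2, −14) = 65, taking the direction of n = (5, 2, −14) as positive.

n·T − 65 = -28.
|n| = 15, so the signed distance is -28/15.

-28/15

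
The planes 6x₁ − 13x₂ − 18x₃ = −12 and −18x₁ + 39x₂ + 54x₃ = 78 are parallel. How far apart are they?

Divide the second equation by -3 to match normals: 6x₁ − 13x₂ − 18x₃ = -26.
With common normal n = (6, −13, −18) (|n| = 23), the distance is |(-12) − (-26)|/|n| = 14/23.

14/23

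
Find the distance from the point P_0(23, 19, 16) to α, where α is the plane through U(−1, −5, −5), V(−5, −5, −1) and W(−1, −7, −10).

10√33/11

UV = (−4, 0, 4) and UW = (0, −2, −5), so a normal is n = UV × UW = (8, −20, 8).
n = (8, −20, 8); n·P − 52 = -120; |n| = 4√33; distance = 120/(4√33) = 30/√33.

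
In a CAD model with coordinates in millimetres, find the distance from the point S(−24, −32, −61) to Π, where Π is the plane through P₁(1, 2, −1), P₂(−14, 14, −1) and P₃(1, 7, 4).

P₁P₂ = (−15, 12, 0) and P₁P₃ = (0, 5, 5), so a normal is n = P₁P₂ × P₁P₃ = (60, 75, −75).
Then n·(−24, −32, −61) − 285 = 450.
|n| = √(3600 + 5625 + 5625) = 15√66, so the distance is |450|/(15√66) = 30/√66.

30/√66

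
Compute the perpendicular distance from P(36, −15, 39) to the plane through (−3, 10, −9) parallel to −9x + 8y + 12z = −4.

Parallel planes share the normal n = (−9, 8, 12); since (−3, 10, −9) lies on the plane, its equation is −9x + 8y + 12z = -1.
n = (−9, 8, 12); n·P − (-1) = 25; |n| = 17; distance = 25/17.

25/17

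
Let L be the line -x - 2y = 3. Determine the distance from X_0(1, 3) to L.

d = |(-1)·1 + (-2)·3 − 3| / √(1 + 4) = |-10|/√5 = 2√5.

2√5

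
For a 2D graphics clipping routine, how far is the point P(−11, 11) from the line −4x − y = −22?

55/√17

d = |(-4)·(-11) + (-1)·11 − (-22)| / √(16 + 1) = |55|/√17 = 55/√17.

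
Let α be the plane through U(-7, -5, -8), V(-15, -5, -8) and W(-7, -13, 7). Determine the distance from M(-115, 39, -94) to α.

UV = (-8, 0, 0) and UW = (0, -8, 15), so a normal is n = UV × UW = (0, 120, 64).
Then n·(-115, 39, -94) - (-1112) = -224.
|n| = √(0 + 14400 + 4096) = 136, so the distance is |-224|/136 = 28/17.

28/17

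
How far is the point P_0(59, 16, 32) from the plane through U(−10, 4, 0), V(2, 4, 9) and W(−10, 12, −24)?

UV = (12, 0, 9) and UW = (0, 8, −24), so a normal is n = UV × UW = (−72, 288, 96).
Then n·(59, 16, 32) − 1872 = 1560.
|n| = √(5184 + 82944 + 9216) = 312, so the distance is |1560|/312 = 5.

5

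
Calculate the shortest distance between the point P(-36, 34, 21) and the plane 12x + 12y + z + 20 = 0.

1

d = |12·(-36) + 12·34 + 1·21 − (-20)| / √(144 + 144 + 1) = |17| / 17 = 1.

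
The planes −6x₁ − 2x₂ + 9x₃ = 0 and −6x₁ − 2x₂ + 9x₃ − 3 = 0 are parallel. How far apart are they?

With common normal n = (−6, −2, 9) (|n| = 11), the distance is |0 − 3|/|n| = 3/11.

3/11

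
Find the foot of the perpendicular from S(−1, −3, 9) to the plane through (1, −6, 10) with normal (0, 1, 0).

(-1, -6, 9)

The perpendicular from S has direction n = (0, 1, 0): r = (−1, −3, 9) + λ(0, 1, 0).
Substitute into the plane: n·(S + λn) = -6 gives -3 + 1λ = -6, so λ = -3.
Foot = (−1, −3, 9) + (-3)·(0, 1, 0) = (−1, −6, 9).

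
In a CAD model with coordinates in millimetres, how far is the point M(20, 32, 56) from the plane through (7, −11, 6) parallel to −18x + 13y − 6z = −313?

Parallel planes share the normal n = (−18, 13, −6); since (7, −11, 6) lies on the plane, its equation is −18x + 13y − 6z = -305.
n = (−18, 13, −6); n·P − (-305) = 25; |n| = 23; distance = 25/23.

25/23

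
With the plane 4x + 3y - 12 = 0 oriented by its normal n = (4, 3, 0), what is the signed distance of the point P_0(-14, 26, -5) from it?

2

n·P_0 − 12 = 10.
|n| = 5, so the signed distance is 10/5 = 2.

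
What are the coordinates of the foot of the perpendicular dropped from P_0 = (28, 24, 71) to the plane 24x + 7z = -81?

The perpendicular from P_0 has direction n = (24, 0, 7): r = (28, 24, 71) + t(24, 0, 7).
Substitute into the plane: n·(P_0 + tn) = -81 gives 1169 + 625t = -81, so t = -2.
Foot = (28, 24, 71) + (-2)·(24, 0, 7) = (-20, 24, 57).

(-20, 24, 57)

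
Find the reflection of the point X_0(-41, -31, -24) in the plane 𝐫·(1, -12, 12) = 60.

n = (1, -12, 12), |n|² = 289, n·X_0 − 60 = -17, so t = -17/289 = -1/17.
Foot F = X_0 − (-1/17)·n = (-696/17, -539/17, -396/17); the reflection is 2F − X_0 = (-695/17, -551/17, -384/17).

(-695/17, -551/17, -384/17)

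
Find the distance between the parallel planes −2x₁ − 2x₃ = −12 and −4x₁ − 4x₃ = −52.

Divide the second equation by 2 to match normals: −2x₁ − 2x₃ = -26.
With common normal n = (−2, 0, −2) (|n| = 2√2), the distance is |(-12) − (-26)|/|n| = 14/(2√2) = 7/√2.

7√2/2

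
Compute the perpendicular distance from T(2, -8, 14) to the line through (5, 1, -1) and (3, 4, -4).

3√13

A direction vector is d = (-2, 3, -3).
AP = (-3, -9, 15); AP·d = -66, |AP|² = 315, |d|² = 22.
distance² = |AP|² − (AP·d)²/|d|² = 315 − 4356/22 = 117, so the distance is 3√13.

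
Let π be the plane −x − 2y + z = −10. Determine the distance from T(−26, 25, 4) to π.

Normal vector n = (−1, −2, 1), and n·(−26, 25, 4) − (−10) = −10.
|n| = √(1 + 4 + 1) = √6, so the distance is |-10|/√6 = 10/√6.

5√6/3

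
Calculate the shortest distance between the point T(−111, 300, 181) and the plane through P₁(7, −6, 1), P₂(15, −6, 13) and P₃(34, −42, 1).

6

P₁P₂ = (8, 0, 12) and P₁P₃ = (27, −36, 0), so a normal is n = P₁P₂ × P₁P₃ = (432, 324, −288).
d = |432·(-111) + 324·300 + (-288)·181 − 792| / √(186624 + 104976 + 82944) = |-3672| / 612 = 6.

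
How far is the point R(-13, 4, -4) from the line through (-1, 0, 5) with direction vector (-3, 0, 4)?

√241

Direction vector d = (-3, 0, 4).
AP = (-12, 4, -9); AP·d = 0, |AP|² = 241, |d|² = 25.
distance² = |AP|² − (AP·d)²/|d|² = 241 − 0/25 = 241, so the distance is √241.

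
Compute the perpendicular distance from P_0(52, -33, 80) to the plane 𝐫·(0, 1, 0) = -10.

n = (0, 1, 0); n·P − (-10) = -23; |n| = 1; distance = 23/1 = 23.

23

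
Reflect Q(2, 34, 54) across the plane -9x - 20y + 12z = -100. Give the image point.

n = (-9, -20, 12), |n|² = 625, n·Q − (-100) = 50, so t = 50/625 = 2/25.
Foot F = Q − (2/25)·n = (68/25, 178/5, 1326/25); the reflection is 2F − Q = (86/25, 186/5, 1302/25).

(86/25, 186/5, 1302/25)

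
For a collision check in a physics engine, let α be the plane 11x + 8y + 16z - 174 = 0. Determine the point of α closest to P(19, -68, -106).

(74, -28, -26)

n = (11, 8, 16), |n|² = 441, and n·P − 174 = -2205.
t = -2205/441 = -5, so the foot is P − t·n = (19, -68, -106) − (-5)·(11, 8, 16) = (74, -28, -26).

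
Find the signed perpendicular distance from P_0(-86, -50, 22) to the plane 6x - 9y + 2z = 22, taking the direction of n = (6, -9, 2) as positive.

n·P_0 − 22 = -44.
|n| = 11, so the signed distance is -44/11 = -4.

-4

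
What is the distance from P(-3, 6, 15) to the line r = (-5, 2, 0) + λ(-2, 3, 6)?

7

Direction vector d = (-2, 3, 6).
AP = (2, 4, 15), and AP × d = (-21, -42, 14).
|AP × d|² = 2401 and |d|² = 49, so the distance is √(2401/49) = √49 = 7.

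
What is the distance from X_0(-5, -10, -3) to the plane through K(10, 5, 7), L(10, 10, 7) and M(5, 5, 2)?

5/√2

KL = (0, 5, 0) and KM = (-5, 0, -5), so a normal is n = KL × KM = (-25, 0, 25).
d = |(-25)·(-5) + 25·(-3) − (-75)| / √(625 + 0 + 625) = |125| / (25√2) = 5√2/2.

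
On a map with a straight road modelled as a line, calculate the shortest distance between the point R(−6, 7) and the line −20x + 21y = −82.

d = |(-20)·(-6) + 21·7 − (-82)| / √(400 + 441) = |349|/29 = 349/29.

349/29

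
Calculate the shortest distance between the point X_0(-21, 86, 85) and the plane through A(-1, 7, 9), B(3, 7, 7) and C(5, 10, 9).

AB = (4, 0, -2) and AC = (6, 3, 0), so a normal is n = AB × AC = (6, -12, 12).
Then n·(-21, 86, 85) - 18 = -156.
|n| = √(36 + 144 + 144) = 18, so the distance is |-156|/18 = 26/3.

26/3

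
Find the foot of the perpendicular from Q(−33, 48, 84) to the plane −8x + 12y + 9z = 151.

(7, -12, 39)

n = (−8, 12, 9), |n|² = 289, and n·Q − 151 = 1445.
t = 1445/289 = 5, so the foot is Q − t·n = (−33, 48, 84) − 5·(−8, 12, 9) = (7, −12, 39).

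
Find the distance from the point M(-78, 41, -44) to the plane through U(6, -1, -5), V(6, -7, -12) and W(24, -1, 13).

24/11

UV = (0, -6, -7) and UW = (18, 0, 18), so a normal is n = UV × UW = (-108, -126, 108).
n = (-108, -126, 108); n·P − (-1062) = -432; |n| = 198; distance = 432/198 = 24/11.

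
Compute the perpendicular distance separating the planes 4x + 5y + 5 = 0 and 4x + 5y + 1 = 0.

4√41/41

With common normal n = (4, 5, 0) (|n| = √41), the distance is |(-5) − (-1)|/|n| = 4/√41.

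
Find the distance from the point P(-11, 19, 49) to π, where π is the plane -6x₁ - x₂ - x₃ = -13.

11/√38

n = (-6, -1, -1); n·P − (-13) = 11; |n| = √38; distance = 11/√38 = 11√38/38.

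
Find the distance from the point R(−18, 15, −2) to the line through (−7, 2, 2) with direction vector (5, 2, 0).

√277

Direction vector d = (5, 2, 0).
AP = (−11, 13, −4); AP·d = -29, |AP|² = 306, |d|² = 29.
distance² = |AP|² − (AP·d)²/|d|² = 306 − 841/29 = 277, so the distance is √277.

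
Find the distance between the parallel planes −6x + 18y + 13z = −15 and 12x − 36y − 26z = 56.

13/23

Divide the second equation by -2 to match normals: −6x + 18y + 13z = -28.
With common normal n = (−6, 18, 13) (|n| = 23), the distance is |(-15) − (-28)|/|n| = 13/23.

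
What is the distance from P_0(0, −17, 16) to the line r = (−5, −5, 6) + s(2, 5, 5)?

√269

Direction vector d = (2, 5, 5).
AP = (5, −12, 10); AP·d = 0, |AP|² = 269, |d|² = 54.
distance² = |AP|² − (AP·d)²/|d|² = 269 − 0/54 = 269, so the distance is √269.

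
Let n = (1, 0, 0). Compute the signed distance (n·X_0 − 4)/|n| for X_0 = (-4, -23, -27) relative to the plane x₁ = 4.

n·X_0 − 4 = -8.
|n| = 1, so the signed distance is -8/1 = -8.

-8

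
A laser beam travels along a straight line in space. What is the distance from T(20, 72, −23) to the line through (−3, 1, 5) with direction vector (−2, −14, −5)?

9√34

Direction vector d = (−2, −14, −5).
AP = (23, 71, −28); AP·d = -900, |AP|² = 6354, |d|² = 225.
distance² = |AP|² − (AP·d)²/|d|² = 6354 − 810000/225 = 2754, so the distance is 9√34.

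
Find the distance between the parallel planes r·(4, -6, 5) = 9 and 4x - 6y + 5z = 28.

With common normal n = (4, -6, 5) (|n| = √77), the distance is |9 − 28|/|n| = 19/√77.

19/√77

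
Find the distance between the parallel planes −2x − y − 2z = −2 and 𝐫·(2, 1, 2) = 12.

Divide the second equation by -1 to match normals: −2x − y − 2z = -12.
With common normal n = (−2, −1, −2) (|n| = 3), the distance is |(-2) − (-12)|/|n| = 10/3.

10/3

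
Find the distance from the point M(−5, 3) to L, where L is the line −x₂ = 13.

16

The normal to the line is n = (0, −1) with |n| = 1.
|n·M − 13| = |-3 − 13| = 16, so the distance is 16/1 = 16.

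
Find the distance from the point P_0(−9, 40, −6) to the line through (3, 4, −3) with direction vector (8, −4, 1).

Direction vector d = (8, −4, 1).
AP = (−12, 36, −3); AP·d = -243, |AP|² = 1449, |d|² = 81.
distance² = |AP|² − (AP·d)²/|d|² = 1449 − 59049/81 = 720, so the distance is 12√5.

12√5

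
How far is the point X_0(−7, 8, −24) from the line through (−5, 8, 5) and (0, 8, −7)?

A direction vector is d = (5, 0, −12).
AP = (−2, 0, −29); AP·d = 338, |AP|² = 845, |d|² = 169.
distance² = |AP|² − (AP·d)²/|d|² = 845 − 114244/169 = 169, so the distance is 13.

13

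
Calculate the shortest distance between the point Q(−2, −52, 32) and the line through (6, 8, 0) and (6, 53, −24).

A direction vector is d = (0, 45, −24).
AP = (−8, −60, 32); AP·d = -3468, |AP|² = 4688, |d|² = 2601.
distance² = |AP|² − (AP·d)²/|d|² = 4688 − 12027024/2601 = 64, so the distance is 8.

8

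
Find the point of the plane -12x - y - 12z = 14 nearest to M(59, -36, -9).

n = (-12, -1, -12), |n|² = 289, and n·M − 14 = -578.
t = -578/289 = -2, so the foot is M − t·n = (59, -36, -9) − (-2)·(-12, -1, -12) = (35, -38, -33).

(35, -38, -33)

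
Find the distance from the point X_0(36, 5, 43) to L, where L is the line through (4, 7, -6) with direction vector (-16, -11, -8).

Direction vector d = (-16, -11, -8).
AP = (32, -2, 49); AP·d = -882, |AP|² = 3429, |d|² = 441.
distance² = |AP|² − (AP·d)²/|d|² = 3429 − 777924/441 = 1665, so the distance is 3√185.

3√185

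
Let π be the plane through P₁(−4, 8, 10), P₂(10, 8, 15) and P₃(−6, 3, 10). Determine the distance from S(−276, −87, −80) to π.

6

P₁P₂ = (14, 0, 5) and P₁P₃ = (−2, −5, 0), so a normal is n = P₁P₂ × P₁P₃ = (25, −10, −70).
d = |25·(-276) + (-10)·(-87) + (-70)·(-80) − (-880)| / √(625 + 100 + 4900) = |450| / 75 = 6.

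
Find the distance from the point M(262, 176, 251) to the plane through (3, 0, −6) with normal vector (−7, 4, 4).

The plane has equation n·(r − (3, 0, −6)) = 0, i.e. n·r = -45.
n = (−7, 4, 4); n·P − (-45) = -81; |n| = 9; distance = 81/9 = 9.

9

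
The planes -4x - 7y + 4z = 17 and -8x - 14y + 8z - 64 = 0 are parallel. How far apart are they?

5/3

Divide the second equation by 2 to match normals: -4x - 7y + 4z = 32.
With common normal n = (-4, -7, 4) (|n| = 9), the distance is |17 − 32|/|n| = 15/9 = 5/3.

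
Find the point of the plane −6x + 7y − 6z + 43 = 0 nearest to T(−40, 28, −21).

(-10, -7, 9)

n = (−6, 7, −6), |n|² = 121, and n·T − (-43) = 605.
t = 605/121 = 5, so the foot is T − t·n = (−40, 28, −21) − 5·(−6, 7, −6) = (−10, −7, 9).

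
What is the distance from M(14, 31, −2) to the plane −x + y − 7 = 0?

5√2

d = |(-1)·14 + 1·31 − 7| / √(1 + 1 + 0) = |10| / √2 = 5√2.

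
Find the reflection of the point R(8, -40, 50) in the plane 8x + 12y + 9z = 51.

(152/17, -656/17, 868/17)

With n = (8, 12, 9), the signed offset is (n·R − 51)/|n|² = -17/289 = -1/17.
R' = R − 2t·n = (8, -40, 50) − (-2/17)·(8, 12, 9) = (152/17, -656/17, 868/17).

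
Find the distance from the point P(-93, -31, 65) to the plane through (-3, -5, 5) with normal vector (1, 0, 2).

6√5

The plane has equation n·(r − (-3, -5, 5)) = 0, i.e. n·r = 7.
d = |1·(-93) + 2·65 − 7| / √(1 + 0 + 4) = |30| / √5 = 6√5.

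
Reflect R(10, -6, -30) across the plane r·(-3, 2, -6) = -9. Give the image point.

n = (-3, 2, -6), |n|² = 49, n·R − (-9) = 147, so t = 147/49 = 3.
Foot F = R − 3·n = (19, -12, -12); the reflection is 2F − R = (28, -18, 6).

(28, -18, 6)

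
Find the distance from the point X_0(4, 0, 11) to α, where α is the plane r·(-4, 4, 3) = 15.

2√41/41

d = |(-4)·4 + 4·0 + 3·11 − 15| / √(16 + 16 + 9) = |2| / √41 = 2/√41.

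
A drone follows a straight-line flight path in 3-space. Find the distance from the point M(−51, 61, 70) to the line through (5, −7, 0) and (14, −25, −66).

2√1049

A direction vector is d = (9, −18, −66).
AP = (−56, 68, 70), and AP × d = (−3228, −3066, 396).
|AP × d|² = 19977156 and |d|² = 4761, so the distance is √(19977156/4761) = √4196 = 2√1049.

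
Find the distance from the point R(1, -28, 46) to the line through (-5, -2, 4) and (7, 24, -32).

6√10

A direction vector is d = (12, 26, -36).
AP = (6, -26, 42); AP·d = -2116, |AP|² = 2476, |d|² = 2116.
distance² = |AP|² − (AP·d)²/|d|² = 2476 − 4477456/2116 = 360, so the distance is 6√10.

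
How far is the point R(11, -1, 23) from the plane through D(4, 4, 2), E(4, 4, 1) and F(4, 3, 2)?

DE = (0, 0, -1) and DF = (0, -1, 0), so a normal is n = DE × DF = (-1, 0, 0).
d = |(-1)·11 − (-4)| / √(1 + 0 + 0) = |-7| / 1 = 7.

7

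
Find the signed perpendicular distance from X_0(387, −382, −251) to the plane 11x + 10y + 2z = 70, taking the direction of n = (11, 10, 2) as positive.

-9

n·X_0 − 70 = -135.
|n| = 15, so the signed distance is -135/15 = -9.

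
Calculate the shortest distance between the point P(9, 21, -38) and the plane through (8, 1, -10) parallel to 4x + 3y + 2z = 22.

8/√29

Parallel planes share the normal n = (4, 3, 2); since (8, 1, -10) lies on the plane, its equation is 4x + 3y + 2z = 15.
Then n·(9, 21, -38) - 15 = 8.
|n| = √(16 + 9 + 4) = √29, so the distance is |8|/√29 = 8√29/29.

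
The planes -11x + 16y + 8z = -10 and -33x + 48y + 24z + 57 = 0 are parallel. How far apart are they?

Divide the second equation by 3 to match normals: -11x + 16y + 8z = -19.
With common normal n = (-11, 16, 8) (|n| = 21), the distance is |(-10) − (-19)|/|n| = 9/21 = 3/7.

3/7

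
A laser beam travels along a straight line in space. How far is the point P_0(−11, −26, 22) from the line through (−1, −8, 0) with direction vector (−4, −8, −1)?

2√146

Direction vector d = (−4, −8, −1).
AP = (−10, −18, 22); AP·d = 162, |AP|² = 908, |d|² = 81.
distance² = |AP|² − (AP·d)²/|d|² = 908 − 26244/81 = 584, so the distance is 2√146.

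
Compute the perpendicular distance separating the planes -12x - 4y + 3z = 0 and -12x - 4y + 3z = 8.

With common normal n = (-12, -4, 3) (|n| = 13), the distance is |0 − 8|/|n| = 8/13.

8/13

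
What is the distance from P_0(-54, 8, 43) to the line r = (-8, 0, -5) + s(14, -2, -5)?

Direction vector d = (14, -2, -5).
AP = (-46, 8, 48); AP·d = -900, |AP|² = 4484, |d|² = 225.
distance² = |AP|² − (AP·d)²/|d|² = 4484 − 810000/225 = 884, so the distance is 2√221.

2√221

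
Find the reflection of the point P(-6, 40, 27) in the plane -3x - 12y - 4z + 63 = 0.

(-24, -32, 3)

With n = (-3, -12, -4), the signed offset is (n·P − (-63))/|n|² = -507/169 = -3.
P' = P − 2t·n = (-6, 40, 27) − (-6)·(-3, -12, -4) = (-24, -32, 3).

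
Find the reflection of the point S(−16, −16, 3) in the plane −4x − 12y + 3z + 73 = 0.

(0, 32, -9)

With n = (−4, −12, 3), the signed offset is (n·S − (-73))/|n|² = 338/169 = 2.
S' = S − 2t·n = (−16, −16, 3) − 4·(−4, −12, 3) = (0, 32, −9).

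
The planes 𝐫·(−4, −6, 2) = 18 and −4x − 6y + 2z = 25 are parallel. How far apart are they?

√14/4

With common normal n = (−4, −6, 2) (|n| = 2√14), the distance is |18 − 25|/|n| = 7/(2√14).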